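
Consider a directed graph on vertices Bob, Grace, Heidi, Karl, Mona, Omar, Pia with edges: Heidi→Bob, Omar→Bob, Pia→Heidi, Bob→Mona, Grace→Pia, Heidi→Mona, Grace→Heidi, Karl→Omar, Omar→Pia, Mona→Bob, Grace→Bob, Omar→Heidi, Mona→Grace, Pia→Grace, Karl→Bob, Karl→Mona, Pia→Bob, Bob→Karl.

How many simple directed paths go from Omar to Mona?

Omar→Bob→Karl→Mona
Omar→Bob→Mona
Omar→Heidi→Bob→Karl→Mona
Omar→Heidi→Bob→Mona
Omar→Heidi→Mona
Omar→Pia→Bob→Karl→Mona
Omar→Pia→Bob→Mona
Omar→Pia→Grace→Bob→Karl→Mona
Omar→Pia→Grace→Bob→Mona
Omar→Pia→Grace→Heidi→Bob→Karl→Mona
Omar→Pia→Grace→Heidi→Bob→Mona
Omar→Pia→Grace→Heidi→Mona
Omar→Pia→Heidi→Bob→Karl→Mona
Omar→Pia→Heidi→Bob→Mona
Omar→Pia→Heidi→Mona

15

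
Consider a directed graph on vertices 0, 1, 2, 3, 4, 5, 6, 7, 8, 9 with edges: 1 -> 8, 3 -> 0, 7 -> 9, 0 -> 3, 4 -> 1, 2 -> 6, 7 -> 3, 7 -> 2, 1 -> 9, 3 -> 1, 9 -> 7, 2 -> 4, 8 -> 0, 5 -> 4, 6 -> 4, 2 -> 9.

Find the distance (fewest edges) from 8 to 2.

6

Distance 0: 8.
Distance 1: 0.
Distance 2: 3.
Distance 3: 1.
Distance 4: 9.
Distance 5: 7.
Distance 6: 2 — contains 2.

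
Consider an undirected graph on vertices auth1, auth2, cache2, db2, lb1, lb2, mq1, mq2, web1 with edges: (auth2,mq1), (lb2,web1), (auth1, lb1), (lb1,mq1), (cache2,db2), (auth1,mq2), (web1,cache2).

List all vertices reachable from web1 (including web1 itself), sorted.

cache2, db2, lb2, web1

Start at web1.
Its neighbours: cache2, lb2.
Then their neighbours: db2.
Nothing further is reachable.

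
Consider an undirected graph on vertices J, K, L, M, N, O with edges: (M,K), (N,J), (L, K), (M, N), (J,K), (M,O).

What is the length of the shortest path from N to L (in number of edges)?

Distance 0: N.
Distance 1: J, M.
Distance 2: K, O.
Distance 3: L — contains L.

3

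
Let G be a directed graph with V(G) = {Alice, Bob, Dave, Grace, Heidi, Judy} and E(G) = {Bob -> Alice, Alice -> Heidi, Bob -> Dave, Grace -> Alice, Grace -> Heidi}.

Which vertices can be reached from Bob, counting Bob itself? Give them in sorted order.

Start at Bob.
Its neighbours: Alice, Dave.
Then their neighbours: Heidi.
Nothing further is reachable.

Alice, Bob, Dave, Heidi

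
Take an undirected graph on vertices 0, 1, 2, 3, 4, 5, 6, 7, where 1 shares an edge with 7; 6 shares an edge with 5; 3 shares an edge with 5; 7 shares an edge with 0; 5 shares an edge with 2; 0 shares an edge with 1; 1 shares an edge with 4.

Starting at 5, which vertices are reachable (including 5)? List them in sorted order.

Start at 5.
Its neighbours: 2, 3, 6.
Nothing further is reachable.

2, 3, 5, 6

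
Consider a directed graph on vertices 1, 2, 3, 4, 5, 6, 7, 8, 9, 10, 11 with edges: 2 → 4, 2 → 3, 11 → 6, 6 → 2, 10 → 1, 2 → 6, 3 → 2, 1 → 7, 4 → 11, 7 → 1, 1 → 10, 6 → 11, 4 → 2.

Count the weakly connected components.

From 1: component {1, 7, 10}.
From 2: component {2, 3, 4, 6, 11}.
From 5: component {5}.
From 8: component {8}.
From 9: component {9}.
That's 5 components.

5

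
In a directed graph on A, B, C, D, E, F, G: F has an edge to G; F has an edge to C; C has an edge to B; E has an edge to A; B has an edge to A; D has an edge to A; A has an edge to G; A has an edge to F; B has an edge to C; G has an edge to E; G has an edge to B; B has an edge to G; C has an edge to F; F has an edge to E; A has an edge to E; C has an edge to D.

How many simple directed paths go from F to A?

7

F→C→B→A
F→C→B→G→E→A
F→C→D→A
F→E→A
F→G→B→A
F→G→B→C→D→A
F→G→E→A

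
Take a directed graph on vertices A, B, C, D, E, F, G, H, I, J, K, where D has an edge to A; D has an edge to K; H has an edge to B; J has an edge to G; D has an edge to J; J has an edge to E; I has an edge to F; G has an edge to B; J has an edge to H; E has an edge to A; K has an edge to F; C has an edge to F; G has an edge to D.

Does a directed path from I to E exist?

No

Explore from I.
Distance 1: reach F.
The search from I is exhausted; no directed path reaches E.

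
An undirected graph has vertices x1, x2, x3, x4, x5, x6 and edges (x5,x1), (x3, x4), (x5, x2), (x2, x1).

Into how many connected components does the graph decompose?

3

From x1: component {x1, x2, x5}.
From x3: component {x3, x4}.
From x6: component {x6}.
That's 3 components.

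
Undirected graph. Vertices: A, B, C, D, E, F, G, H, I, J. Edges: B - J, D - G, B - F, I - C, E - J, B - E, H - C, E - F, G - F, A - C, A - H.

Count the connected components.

2

From A: component {A, C, H, I}.
From B: component {B, D, E, F, G, J}.
That's 2 components.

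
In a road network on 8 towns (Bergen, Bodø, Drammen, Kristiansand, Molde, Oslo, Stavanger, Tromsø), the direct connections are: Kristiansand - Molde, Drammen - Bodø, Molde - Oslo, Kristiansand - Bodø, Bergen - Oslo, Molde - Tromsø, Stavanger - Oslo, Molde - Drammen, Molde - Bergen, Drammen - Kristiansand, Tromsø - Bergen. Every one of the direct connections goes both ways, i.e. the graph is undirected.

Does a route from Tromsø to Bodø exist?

Yes

Explore from Tromsø.
Distance 1: reach Bergen, Molde.
Distance 2: reach Drammen, Kristiansand, Oslo.
Distance 3: reach Bodø, Stavanger.
Found Bodø.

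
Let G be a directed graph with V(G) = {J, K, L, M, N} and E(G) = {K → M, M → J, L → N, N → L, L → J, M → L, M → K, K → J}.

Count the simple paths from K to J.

3

K→J
K→M→J
K→M→L→J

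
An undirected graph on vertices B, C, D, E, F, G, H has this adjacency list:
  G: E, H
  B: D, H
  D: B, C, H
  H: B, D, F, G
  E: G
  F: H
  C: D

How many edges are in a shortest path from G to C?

Distance 0: G.
Distance 1: E, H.
Distance 2: B, D, F.
Distance 3: C — contains C.

3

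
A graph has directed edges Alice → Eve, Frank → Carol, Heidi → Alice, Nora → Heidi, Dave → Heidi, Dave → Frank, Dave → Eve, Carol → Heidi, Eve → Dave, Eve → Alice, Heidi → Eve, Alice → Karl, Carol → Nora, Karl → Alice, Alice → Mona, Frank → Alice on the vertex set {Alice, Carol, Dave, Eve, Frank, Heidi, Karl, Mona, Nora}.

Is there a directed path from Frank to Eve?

Explore from Frank.
Distance 1: reach Alice, Carol.
Distance 2: reach Eve, Heidi, Karl, Mona, Nora.
Found Eve.

Yes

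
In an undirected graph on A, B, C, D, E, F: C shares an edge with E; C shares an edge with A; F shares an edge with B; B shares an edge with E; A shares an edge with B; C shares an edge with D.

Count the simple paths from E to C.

E–B–A–C
E–C

2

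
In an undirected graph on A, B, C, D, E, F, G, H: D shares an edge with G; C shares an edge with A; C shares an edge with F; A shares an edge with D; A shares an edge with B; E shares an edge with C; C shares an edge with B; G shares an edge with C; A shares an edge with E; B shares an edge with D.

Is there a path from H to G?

H has no edges, so nothing is reachable from it.

No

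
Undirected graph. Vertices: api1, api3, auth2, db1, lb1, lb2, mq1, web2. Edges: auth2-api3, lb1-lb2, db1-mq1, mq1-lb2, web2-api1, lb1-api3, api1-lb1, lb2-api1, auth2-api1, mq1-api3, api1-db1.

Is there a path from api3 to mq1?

Explore from api3.
Distance 1: reach auth2, lb1, mq1.
Found mq1.

Yes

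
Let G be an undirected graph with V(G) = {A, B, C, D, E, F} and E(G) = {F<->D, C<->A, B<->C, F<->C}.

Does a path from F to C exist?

Explore from F.
Distance 1: reach C, D.
Found C.

Yes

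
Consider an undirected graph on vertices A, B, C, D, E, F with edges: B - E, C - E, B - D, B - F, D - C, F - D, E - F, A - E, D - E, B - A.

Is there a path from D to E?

Yes

Explore from D.
Distance 1: reach B, C, E, F.
Found E.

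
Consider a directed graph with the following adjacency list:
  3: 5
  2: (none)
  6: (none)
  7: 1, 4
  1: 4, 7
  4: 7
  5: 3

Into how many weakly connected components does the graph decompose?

4

From 1: component {1, 4, 7}.
From 2: component {2}.
From 3: component {3, 5}.
From 6: component {6}.
That's 4 components.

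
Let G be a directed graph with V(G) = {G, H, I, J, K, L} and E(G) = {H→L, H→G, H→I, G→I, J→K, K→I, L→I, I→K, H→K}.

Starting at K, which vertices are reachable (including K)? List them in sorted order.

I, K

Start at K.
Its neighbours: I.
Nothing further is reachable.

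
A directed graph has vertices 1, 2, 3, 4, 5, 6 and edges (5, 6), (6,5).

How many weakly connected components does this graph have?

From 1: component {1}.
From 2: component {2}.
From 3: component {3}.
From 4: component {4}.
From 5: component {5, 6}.
That's 5 components.

5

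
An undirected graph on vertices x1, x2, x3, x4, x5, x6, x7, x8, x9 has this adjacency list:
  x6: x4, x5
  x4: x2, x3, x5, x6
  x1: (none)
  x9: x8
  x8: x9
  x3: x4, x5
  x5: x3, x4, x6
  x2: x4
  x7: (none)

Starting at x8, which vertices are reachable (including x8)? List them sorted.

x8, x9

Start at x8.
Its neighbours: x9.
Nothing further is reachable.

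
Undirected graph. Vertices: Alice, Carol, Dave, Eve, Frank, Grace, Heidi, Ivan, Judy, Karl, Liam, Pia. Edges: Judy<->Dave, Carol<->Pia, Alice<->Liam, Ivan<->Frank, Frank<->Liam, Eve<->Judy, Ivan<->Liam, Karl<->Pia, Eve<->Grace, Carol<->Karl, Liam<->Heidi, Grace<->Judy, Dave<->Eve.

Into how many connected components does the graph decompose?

From Alice: component {Alice, Frank, Heidi, Ivan, Liam}.
From Carol: component {Carol, Karl, Pia}.
From Dave: component {Dave, Eve, Grace, Judy}.
That's 3 components.

3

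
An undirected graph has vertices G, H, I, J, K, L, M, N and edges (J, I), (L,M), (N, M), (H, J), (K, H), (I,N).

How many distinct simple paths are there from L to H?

1

L–M–N–I–J–H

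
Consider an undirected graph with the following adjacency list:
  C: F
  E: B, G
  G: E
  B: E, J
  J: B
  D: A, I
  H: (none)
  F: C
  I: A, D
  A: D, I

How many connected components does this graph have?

From A: component {A, D, I}.
From B: component {B, E, G, J}.
From C: component {C, F}.
From H: component {H}.
That's 4 components.

4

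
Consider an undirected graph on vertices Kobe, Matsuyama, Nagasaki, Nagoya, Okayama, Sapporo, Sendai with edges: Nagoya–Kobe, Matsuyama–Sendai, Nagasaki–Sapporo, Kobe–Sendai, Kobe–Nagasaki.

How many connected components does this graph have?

2

From Kobe: component {Kobe, Matsuyama, Nagasaki, Nagoya, Sapporo, Sendai}.
From Okayama: component {Okayama}.
That's 2 components.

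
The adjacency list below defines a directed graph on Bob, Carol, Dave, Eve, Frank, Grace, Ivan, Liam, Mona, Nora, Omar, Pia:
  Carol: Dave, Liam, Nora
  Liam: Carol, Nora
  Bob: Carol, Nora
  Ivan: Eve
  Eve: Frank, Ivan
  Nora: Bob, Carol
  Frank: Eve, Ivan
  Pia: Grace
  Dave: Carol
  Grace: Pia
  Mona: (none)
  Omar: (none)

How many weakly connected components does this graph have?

From Bob: component {Bob, Carol, Dave, Liam, Nora}.
From Eve: component {Eve, Frank, Ivan}.
From Grace: component {Grace, Pia}.
From Mona: component {Mona}.
From Omar: component {Omar}.
That's 5 components.

5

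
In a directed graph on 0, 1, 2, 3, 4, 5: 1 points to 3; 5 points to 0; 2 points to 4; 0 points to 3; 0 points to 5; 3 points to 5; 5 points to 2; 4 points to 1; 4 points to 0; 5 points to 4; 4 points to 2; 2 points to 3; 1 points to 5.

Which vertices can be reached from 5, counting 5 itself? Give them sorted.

Start at 5.
Its neighbours: 0, 2, 4.
Then their neighbours: 1, 3.
Every vertex is now reached.

0, 1, 2, 3, 4, 5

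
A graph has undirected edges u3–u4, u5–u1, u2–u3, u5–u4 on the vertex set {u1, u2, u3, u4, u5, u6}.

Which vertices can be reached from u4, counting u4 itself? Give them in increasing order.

u1, u2, u3, u4, u5

Start at u4.
Its neighbours: u3, u5.
Then their neighbours: u1, u2.
Nothing further is reachable.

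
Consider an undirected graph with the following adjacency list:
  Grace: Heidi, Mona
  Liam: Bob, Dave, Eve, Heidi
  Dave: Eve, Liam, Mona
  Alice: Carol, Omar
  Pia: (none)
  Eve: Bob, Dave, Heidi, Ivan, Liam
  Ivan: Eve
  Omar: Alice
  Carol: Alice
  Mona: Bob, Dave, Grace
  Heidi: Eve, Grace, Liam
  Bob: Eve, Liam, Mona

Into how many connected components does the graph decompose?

3

From Alice: component {Alice, Carol, Omar}.
From Bob: component {Bob, Dave, Eve, Grace, Heidi, Ivan, Liam, Mona}.
From Pia: component {Pia}.
That's 3 components.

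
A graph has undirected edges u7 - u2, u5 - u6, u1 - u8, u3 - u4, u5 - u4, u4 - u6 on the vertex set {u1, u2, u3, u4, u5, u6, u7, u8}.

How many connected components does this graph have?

From u1: component {u1, u8}.
From u2: component {u2, u7}.
From u3: component {u3, u4, u5, u6}.
That's 3 components.

3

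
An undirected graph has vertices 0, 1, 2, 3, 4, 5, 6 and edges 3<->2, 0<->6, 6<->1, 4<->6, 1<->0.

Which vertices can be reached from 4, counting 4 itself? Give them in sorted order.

Start at 4.
Its neighbours: 6.
Then their neighbours: 0, 1.
Nothing further is reachable.

0, 1, 4, 6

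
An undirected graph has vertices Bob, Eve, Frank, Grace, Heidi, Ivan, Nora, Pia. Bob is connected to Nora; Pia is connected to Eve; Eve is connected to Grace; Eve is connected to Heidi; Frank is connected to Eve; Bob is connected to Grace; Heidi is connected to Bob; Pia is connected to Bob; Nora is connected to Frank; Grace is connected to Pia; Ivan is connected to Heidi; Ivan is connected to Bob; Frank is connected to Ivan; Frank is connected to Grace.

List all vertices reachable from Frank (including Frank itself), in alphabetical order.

Start at Frank.
Its neighbours: Eve, Grace, Ivan, Nora.
Then their neighbours: Bob, Heidi, Pia.
Every vertex is now reached.

Bob, Eve, Frank, Grace, Heidi, Ivan, Nora, Pia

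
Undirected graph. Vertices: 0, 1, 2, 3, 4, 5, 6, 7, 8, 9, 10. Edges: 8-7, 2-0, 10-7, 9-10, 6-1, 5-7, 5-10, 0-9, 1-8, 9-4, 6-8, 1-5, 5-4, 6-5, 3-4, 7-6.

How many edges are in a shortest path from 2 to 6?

Distance 0: 2.
Distance 1: 0.
Distance 2: 9.
Distance 3: 4, 10.
Distance 4: 3, 5, 7.
Distance 5: 1, 6, 8 — contains 6.

5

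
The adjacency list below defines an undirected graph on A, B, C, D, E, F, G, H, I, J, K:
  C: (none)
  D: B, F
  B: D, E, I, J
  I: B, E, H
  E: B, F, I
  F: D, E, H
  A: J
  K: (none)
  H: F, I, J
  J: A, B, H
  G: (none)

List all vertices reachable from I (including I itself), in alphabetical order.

Start at I.
Its neighbours: B, E, H.
Then their neighbours: D, F, J.
Then next layer: A.
Nothing further is reachable.

A, B, D, E, F, H, I, J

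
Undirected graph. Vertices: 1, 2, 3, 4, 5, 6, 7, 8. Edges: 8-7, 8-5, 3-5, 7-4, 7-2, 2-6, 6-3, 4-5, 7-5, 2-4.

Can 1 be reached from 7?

Explore from 7.
Distance 1: reach 2, 4, 5, 8.
Distance 2: reach 3, 6.
The search is exhausted without reaching 1; it lies in a different component.

No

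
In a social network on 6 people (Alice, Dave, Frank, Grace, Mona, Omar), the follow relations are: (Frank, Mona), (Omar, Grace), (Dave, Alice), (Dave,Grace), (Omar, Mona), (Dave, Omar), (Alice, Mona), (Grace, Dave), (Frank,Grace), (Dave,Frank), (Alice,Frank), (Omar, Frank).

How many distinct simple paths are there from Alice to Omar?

Alice→Frank→Grace→Dave→Omar

1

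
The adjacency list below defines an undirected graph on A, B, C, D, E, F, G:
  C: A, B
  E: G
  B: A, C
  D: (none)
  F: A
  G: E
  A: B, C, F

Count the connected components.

3

From A: component {A, B, C, F}.
From D: component {D}.
From E: component {E, G}.
That's 3 components.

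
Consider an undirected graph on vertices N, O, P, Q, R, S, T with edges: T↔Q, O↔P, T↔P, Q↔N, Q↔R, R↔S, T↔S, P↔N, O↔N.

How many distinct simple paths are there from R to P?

R–Q–N–O–P
R–Q–N–P
R–Q–T–P
R–S–T–P
R–S–T–Q–N–O–P
R–S–T–Q–N–P

6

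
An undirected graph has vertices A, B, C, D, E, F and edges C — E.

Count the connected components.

From A: component {A}.
From B: component {B}.
From C: component {C, E}.
From D: component {D}.
From F: component {F}.
That's 5 components.

5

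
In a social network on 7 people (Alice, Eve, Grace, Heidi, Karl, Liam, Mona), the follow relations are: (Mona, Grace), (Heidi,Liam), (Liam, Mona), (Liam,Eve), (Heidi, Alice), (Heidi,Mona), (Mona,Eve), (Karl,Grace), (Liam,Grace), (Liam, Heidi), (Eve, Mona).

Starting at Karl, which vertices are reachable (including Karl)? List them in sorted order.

Grace, Karl

Start at Karl.
Its neighbours: Grace.
Nothing further is reachable.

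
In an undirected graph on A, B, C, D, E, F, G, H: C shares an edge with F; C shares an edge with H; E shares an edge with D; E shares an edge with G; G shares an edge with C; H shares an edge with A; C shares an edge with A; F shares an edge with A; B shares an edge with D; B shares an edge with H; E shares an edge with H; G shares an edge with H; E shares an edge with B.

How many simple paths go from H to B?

11

H–A–C–G–E–B
H–A–C–G–E–D–B
H–A–F–C–G–E–B
H–A–F–C–G–E–D–B
H–B
H–C–G–E–B
H–C–G–E–D–B
H–E–B
H–E–D–B
H–G–E–B
H–G–E–D–B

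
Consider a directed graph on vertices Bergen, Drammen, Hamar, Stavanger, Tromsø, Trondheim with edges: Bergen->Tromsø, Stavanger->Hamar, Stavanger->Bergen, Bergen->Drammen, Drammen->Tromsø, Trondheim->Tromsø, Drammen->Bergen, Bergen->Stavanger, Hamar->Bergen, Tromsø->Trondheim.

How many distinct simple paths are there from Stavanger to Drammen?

2

Stavanger→Bergen→Drammen
Stavanger→Hamar→Bergen→Drammen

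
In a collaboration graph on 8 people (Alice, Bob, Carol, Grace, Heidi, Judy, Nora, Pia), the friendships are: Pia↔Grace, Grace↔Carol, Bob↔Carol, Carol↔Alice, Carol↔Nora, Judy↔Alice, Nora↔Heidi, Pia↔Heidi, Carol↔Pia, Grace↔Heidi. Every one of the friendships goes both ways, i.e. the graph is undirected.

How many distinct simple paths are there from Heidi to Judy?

5

Heidi–Grace–Carol–Alice–Judy
Heidi–Grace–Pia–Carol–Alice–Judy
Heidi–Nora–Carol–Alice–Judy
Heidi–Pia–Carol–Alice–Judy
Heidi–Pia–Grace–Carol–Alice–Judy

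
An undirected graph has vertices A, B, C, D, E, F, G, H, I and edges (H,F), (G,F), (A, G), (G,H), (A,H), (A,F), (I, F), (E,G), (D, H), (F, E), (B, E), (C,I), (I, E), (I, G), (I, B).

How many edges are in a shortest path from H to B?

Distance 0: H.
Distance 1: A, D, F, G.
Distance 2: E, I.
Distance 3: B, C — contains B.

3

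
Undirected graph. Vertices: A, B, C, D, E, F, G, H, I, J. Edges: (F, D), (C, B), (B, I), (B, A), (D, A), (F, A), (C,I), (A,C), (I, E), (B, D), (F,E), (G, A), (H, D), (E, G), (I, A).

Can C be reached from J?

No

J has no edges, so nothing is reachable from it.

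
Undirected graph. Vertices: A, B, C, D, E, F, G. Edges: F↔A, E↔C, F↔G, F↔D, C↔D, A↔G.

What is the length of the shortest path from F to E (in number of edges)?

Distance 0: F.
Distance 1: A, D, G.
Distance 2: C.
Distance 3: E — contains E.

3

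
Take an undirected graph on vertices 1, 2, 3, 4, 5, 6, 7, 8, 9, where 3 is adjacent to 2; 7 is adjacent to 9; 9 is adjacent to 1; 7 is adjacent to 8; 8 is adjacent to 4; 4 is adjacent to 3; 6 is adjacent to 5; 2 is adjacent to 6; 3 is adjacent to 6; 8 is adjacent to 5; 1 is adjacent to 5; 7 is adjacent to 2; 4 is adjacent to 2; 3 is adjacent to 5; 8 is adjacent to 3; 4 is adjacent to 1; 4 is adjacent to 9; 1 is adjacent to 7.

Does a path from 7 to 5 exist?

Yes

Explore from 7.
Distance 1: reach 1, 2, 8, 9.
Distance 2: reach 3, 4, 5, 6.
Found 5.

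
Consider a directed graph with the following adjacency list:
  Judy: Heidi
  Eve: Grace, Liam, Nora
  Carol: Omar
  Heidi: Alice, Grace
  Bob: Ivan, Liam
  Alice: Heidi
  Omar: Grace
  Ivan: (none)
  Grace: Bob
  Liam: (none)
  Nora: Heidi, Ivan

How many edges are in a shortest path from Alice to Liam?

Distance 0: Alice.
Distance 1: Heidi.
Distance 2: Grace.
Distance 3: Bob.
Distance 4: Ivan, Liam — contains Liam.

4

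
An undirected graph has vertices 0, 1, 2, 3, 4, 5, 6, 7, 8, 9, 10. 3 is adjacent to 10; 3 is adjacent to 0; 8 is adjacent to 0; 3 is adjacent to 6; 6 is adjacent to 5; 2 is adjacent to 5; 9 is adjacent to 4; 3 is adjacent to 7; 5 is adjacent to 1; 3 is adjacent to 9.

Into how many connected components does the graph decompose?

1

From 0: component {0, 1, 2, 3, 4, 5, 6, 7, 8, 9, 10}.
That's 1 component.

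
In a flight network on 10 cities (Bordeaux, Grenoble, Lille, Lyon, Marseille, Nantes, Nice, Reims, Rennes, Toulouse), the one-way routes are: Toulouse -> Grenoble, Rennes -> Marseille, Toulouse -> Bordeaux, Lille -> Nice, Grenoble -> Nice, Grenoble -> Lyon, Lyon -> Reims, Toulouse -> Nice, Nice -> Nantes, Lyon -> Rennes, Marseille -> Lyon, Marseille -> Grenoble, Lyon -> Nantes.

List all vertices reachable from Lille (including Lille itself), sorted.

Lille, Nantes, Nice

Start at Lille.
Its neighbours: Nice.
Then their neighbours: Nantes.
Nothing further is reachable.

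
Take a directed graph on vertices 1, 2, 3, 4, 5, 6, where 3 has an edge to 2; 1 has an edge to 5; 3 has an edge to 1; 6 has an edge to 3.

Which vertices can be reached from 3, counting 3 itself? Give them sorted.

1, 2, 3, 5

Start at 3.
Its neighbours: 1, 2.
Then their neighbours: 5.
Nothing further is reachable.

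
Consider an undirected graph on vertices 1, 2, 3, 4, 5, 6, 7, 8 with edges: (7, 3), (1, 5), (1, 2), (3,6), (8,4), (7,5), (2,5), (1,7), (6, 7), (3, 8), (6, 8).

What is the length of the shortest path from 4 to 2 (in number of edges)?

5

Distance 0: 4.
Distance 1: 8.
Distance 2: 3, 6.
Distance 3: 7.
Distance 4: 1, 5.
Distance 5: 2 — contains 2.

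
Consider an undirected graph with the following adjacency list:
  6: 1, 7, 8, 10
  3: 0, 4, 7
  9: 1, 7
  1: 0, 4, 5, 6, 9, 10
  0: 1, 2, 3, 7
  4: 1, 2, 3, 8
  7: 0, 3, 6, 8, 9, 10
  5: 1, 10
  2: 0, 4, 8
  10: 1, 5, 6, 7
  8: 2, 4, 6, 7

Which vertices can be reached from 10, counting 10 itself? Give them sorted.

Start at 10.
Its neighbours: 1, 5, 6, 7.
Then their neighbours: 0, 3, 4, 8, 9.
Then next layer: 2.
Every vertex is now reached.

0, 1, 2, 3, 4, 5, 6, 7, 8, 9, 10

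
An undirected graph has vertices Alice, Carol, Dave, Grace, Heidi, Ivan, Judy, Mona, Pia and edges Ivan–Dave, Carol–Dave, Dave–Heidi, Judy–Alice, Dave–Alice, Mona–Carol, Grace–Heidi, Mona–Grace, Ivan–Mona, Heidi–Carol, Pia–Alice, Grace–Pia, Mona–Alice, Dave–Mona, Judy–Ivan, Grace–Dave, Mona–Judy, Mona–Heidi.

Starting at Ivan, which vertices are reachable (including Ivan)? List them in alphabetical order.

Start at Ivan.
Its neighbours: Dave, Judy, Mona.
Then their neighbours: Alice, Carol, Grace, Heidi.
Then next layer: Pia.
Every vertex is now reached.

Alice, Carol, Dave, Grace, Heidi, Ivan, Judy, Mona, Pia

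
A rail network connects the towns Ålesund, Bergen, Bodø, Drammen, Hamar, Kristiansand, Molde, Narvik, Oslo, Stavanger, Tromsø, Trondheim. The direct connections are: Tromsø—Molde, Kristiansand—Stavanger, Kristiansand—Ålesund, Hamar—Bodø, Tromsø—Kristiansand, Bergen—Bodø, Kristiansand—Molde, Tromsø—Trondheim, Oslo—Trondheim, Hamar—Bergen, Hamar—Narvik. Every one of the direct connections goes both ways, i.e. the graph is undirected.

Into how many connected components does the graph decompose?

From Ålesund: component {Ålesund, Kristiansand, Molde, Oslo, Stavanger, Tromsø, Trondheim}.
From Bergen: component {Bergen, Bodø, Hamar, Narvik}.
From Drammen: component {Drammen}.
That's 3 components.

3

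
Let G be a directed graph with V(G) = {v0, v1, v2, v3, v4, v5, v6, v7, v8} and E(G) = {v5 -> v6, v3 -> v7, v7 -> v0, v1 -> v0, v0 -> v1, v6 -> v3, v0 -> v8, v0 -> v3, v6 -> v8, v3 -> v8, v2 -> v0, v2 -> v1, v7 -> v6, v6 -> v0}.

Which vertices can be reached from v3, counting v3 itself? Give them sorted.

Start at v3.
Its neighbours: v7, v8.
Then their neighbours: v0, v6.
Then next layer: v1.
Nothing further is reachable.

v0, v1, v3, v6, v7, v8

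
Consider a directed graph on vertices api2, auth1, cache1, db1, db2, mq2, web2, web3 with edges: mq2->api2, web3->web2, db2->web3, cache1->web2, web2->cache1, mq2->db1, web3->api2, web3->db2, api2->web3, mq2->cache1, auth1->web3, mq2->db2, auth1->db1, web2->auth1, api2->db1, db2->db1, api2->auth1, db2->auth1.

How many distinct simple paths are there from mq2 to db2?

mq2→api2→auth1→web3→db2
mq2→api2→web3→db2
mq2→cache1→web2→auth1→web3→db2
mq2→db2

4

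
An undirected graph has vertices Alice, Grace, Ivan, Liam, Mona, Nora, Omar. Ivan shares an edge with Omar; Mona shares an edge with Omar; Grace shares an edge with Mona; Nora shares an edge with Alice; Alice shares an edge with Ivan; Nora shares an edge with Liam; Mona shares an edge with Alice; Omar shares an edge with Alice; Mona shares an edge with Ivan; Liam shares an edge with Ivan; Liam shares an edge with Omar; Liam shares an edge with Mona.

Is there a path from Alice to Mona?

Yes

Explore from Alice.
Distance 1: reach Ivan, Mona, Nora, Omar.
Found Mona.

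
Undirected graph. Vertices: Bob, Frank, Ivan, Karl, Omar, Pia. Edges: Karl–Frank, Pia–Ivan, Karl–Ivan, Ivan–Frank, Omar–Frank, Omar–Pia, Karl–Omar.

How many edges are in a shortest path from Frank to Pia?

Distance 0: Frank.
Distance 1: Ivan, Karl, Omar.
Distance 2: Pia — contains Pia.

2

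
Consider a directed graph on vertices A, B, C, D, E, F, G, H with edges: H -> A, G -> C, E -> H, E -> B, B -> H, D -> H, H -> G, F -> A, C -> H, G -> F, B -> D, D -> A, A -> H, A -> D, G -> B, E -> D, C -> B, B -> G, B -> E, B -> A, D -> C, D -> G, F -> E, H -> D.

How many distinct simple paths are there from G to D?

G→B→A→D
G→B→A→H→D
G→B→D
G→B→E→D
G→B→E→H→A→D
G→B→E→H→D
G→B→H→A→D
G→B→H→D
... and 20 more.

28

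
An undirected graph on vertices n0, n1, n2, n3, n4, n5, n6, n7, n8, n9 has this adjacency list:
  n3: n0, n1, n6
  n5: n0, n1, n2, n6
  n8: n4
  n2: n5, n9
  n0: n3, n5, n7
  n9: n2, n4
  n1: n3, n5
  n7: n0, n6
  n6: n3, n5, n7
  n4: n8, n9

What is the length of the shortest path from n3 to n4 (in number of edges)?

5

Distance 0: n3.
Distance 1: n0, n1, n6.
Distance 2: n5, n7.
Distance 3: n2.
Distance 4: n9.
Distance 5: n4 — contains n4.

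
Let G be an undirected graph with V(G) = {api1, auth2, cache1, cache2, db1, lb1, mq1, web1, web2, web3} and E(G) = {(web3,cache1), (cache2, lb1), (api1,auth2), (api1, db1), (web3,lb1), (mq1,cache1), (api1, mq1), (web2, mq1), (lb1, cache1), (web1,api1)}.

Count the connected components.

1

From api1: component {api1, auth2, cache1, cache2, db1, lb1, mq1, web1, web2, web3}.
That's 1 component.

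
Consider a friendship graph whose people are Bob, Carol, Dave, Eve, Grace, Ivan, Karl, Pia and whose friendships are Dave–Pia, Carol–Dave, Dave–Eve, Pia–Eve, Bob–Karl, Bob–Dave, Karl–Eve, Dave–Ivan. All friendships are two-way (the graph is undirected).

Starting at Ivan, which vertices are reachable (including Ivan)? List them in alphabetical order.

Start at Ivan.
Its neighbours: Dave.
Then their neighbours: Bob, Carol, Eve, Pia.
Then next layer: Karl.
Nothing further is reachable.

Bob, Carol, Dave, Eve, Ivan, Karl, Pia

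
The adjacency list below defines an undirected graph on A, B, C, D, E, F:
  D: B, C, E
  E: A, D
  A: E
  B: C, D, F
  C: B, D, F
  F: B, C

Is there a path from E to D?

Explore from E.
Distance 1: reach A, D.
Found D.

Yes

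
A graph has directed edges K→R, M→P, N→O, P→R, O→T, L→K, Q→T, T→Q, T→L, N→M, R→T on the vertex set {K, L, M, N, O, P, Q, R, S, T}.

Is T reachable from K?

Explore from K.
Distance 1: reach R.
Distance 2: reach T.
Found T.

Yes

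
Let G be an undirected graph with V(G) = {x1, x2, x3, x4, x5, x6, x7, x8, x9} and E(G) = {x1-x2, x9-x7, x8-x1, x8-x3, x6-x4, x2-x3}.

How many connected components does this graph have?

From x1: component {x1, x2, x3, x8}.
From x4: component {x4, x6}.
From x5: component {x5}.
From x7: component {x7, x9}.
That's 4 components.

4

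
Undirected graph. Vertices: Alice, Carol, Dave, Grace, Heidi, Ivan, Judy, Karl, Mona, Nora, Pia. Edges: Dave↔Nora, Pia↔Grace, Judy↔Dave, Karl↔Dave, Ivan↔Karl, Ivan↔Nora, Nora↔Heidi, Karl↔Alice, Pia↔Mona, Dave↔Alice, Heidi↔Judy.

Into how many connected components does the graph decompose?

3

From Alice: component {Alice, Dave, Heidi, Ivan, Judy, Karl, Nora}.
From Carol: component {Carol}.
From Grace: component {Grace, Mona, Pia}.
That's 3 components.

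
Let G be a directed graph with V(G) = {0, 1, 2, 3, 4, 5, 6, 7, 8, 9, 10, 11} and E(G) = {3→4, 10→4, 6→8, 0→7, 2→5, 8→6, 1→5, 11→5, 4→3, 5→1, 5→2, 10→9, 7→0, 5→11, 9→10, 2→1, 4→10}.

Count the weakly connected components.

From 0: component {0, 7}.
From 1: component {1, 2, 5, 11}.
From 3: component {3, 4, 9, 10}.
From 6: component {6, 8}.
That's 4 components.

4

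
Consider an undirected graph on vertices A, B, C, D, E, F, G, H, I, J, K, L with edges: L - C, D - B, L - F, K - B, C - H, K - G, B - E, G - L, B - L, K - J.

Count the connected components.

From A: component {A}.
From B: component {B, C, D, E, F, G, H, J, K, L}.
From I: component {I}.
That's 3 components.

3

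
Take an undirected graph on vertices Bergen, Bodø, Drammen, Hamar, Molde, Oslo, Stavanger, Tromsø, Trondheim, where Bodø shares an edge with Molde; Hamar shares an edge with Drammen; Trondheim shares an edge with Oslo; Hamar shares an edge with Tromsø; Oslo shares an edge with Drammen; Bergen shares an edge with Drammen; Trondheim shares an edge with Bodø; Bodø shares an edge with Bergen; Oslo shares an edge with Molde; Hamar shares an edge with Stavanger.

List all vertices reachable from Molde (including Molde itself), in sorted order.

Bergen, Bodø, Drammen, Hamar, Molde, Oslo, Stavanger, Tromsø, Trondheim

Start at Molde.
Its neighbours: Bodø, Oslo.
Then their neighbours: Bergen, Drammen, Trondheim.
Then next layer: Hamar.
Then next layer: Stavanger, Tromsø.
Every vertex is now reached.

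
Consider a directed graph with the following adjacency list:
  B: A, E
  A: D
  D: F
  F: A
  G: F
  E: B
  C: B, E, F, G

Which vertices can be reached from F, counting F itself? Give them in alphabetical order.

Start at F.
Its neighbours: A.
Then their neighbours: D.
Nothing further is reachable.

A, D, F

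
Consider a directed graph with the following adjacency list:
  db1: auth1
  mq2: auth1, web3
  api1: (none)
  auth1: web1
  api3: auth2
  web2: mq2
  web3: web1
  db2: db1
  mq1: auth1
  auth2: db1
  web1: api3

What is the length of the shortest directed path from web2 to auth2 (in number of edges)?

Distance 0: web2.
Distance 1: mq2.
Distance 2: auth1, web3.
Distance 3: web1.
Distance 4: api3.
Distance 5: auth2 — contains auth2.

5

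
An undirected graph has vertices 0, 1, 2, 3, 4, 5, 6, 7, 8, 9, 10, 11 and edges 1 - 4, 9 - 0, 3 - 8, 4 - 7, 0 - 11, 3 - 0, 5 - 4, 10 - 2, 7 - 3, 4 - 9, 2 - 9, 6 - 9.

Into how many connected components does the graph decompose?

1

From 0: component {0, 1, 2, 3, 4, 5, 6, 7, 8, 9, 10, 11}.
That's 1 component.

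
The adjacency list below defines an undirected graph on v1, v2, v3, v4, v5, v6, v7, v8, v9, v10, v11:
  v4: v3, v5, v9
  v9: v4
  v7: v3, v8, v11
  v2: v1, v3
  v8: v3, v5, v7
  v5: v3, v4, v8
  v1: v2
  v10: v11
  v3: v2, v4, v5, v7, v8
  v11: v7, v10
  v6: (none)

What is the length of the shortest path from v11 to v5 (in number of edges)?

3

Distance 0: v11.
Distance 1: v7, v10.
Distance 2: v3, v8.
Distance 3: v2, v4, v5 — contains v5.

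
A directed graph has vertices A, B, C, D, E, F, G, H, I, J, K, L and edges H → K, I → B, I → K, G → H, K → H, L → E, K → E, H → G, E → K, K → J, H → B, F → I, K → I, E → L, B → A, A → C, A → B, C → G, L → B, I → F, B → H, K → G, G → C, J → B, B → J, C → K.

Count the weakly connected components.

From A: component {A, B, C, E, F, G, H, I, J, K, L}.
From D: component {D}.
That's 2 components.

2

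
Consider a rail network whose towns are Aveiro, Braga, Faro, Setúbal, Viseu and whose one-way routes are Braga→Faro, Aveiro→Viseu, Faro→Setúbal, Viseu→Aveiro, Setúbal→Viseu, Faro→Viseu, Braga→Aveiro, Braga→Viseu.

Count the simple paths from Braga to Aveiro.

Braga→Aveiro
Braga→Faro→Setúbal→Viseu→Aveiro
Braga→Faro→Viseu→Aveiro
Braga→Viseu→Aveiro

4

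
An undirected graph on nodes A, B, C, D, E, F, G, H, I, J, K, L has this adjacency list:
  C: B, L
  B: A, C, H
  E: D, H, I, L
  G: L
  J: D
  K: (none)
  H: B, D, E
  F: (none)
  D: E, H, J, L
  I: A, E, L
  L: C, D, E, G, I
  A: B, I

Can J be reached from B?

Explore from B.
Distance 1: reach A, C, H.
Distance 2: reach D, E, I, L.
Distance 3: reach G, J.
Found J.

Yes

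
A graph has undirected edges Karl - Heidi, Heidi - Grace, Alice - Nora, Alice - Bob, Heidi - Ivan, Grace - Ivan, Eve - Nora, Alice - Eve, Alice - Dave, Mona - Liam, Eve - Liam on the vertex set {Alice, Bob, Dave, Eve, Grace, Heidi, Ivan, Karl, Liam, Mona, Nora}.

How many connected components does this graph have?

From Alice: component {Alice, Bob, Dave, Eve, Liam, Mona, Nora}.
From Grace: component {Grace, Heidi, Ivan, Karl}.
That's 2 components.

2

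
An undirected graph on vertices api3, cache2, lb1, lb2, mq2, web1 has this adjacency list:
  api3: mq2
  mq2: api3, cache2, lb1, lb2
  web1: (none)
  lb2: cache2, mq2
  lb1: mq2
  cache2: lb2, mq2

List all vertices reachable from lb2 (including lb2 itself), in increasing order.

Start at lb2.
Its neighbours: cache2, mq2.
Then their neighbours: api3, lb1.
Nothing further is reachable.

api3, cache2, lb1, lb2, mq2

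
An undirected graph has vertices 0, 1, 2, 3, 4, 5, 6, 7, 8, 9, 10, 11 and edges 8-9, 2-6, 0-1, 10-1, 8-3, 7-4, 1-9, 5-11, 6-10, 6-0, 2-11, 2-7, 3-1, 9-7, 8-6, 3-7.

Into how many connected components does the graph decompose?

1

From 0: component {0, 1, 2, 3, 4, 5, 6, 7, 8, 9, 10, 11}.
That's 1 component.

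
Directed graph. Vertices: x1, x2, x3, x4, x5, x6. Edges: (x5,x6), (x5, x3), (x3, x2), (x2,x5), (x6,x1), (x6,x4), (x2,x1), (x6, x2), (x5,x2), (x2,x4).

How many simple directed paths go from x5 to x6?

x5→x6

1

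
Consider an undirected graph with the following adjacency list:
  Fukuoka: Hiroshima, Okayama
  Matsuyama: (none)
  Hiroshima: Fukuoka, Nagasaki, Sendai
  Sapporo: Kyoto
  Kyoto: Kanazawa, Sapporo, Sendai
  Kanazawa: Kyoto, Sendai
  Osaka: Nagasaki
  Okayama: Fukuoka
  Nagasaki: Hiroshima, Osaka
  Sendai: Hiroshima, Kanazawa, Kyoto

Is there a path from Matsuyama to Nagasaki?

Matsuyama has no edges, so nothing is reachable from it.

No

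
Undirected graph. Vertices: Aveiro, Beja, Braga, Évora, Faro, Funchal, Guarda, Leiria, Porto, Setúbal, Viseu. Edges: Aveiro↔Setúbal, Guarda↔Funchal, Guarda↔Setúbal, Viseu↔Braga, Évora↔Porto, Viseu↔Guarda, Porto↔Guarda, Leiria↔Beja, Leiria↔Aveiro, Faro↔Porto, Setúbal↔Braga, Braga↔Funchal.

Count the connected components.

1

From Aveiro: component {Aveiro, Beja, Braga, Évora, Faro, Funchal, Guarda, Leiria, Porto, Setúbal, Viseu}.
That's 1 component.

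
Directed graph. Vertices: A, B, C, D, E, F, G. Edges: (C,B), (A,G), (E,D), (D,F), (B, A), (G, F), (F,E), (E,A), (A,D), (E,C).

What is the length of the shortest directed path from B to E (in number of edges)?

4

Distance 0: B.
Distance 1: A.
Distance 2: D, G.
Distance 3: F.
Distance 4: E — contains E.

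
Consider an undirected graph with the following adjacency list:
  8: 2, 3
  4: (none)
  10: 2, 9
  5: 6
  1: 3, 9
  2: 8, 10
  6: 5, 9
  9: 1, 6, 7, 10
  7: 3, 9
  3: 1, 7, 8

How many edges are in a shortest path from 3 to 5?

Distance 0: 3.
Distance 1: 1, 7, 8.
Distance 2: 2, 9.
Distance 3: 6, 10.
Distance 4: 5 — contains 5.

4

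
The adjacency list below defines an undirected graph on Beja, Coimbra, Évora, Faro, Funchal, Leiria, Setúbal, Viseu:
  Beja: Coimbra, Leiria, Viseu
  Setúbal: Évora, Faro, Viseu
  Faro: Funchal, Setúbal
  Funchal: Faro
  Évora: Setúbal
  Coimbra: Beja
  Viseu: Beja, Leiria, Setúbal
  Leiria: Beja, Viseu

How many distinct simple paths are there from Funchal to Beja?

2

Funchal–Faro–Setúbal–Viseu–Beja
Funchal–Faro–Setúbal–Viseu–Leiria–Beja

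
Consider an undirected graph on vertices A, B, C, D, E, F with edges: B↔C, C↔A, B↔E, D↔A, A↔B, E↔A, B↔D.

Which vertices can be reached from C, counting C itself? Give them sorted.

Start at C.
Its neighbours: A, B.
Then their neighbours: D, E.
Nothing further is reachable.

A, B, C, D, E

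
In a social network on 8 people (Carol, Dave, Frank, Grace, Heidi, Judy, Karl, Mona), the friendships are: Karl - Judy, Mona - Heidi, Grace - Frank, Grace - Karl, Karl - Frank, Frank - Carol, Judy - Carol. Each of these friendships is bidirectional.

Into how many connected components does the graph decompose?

From Carol: component {Carol, Frank, Grace, Judy, Karl}.
From Dave: component {Dave}.
From Heidi: component {Heidi, Mona}.
That's 3 components.

3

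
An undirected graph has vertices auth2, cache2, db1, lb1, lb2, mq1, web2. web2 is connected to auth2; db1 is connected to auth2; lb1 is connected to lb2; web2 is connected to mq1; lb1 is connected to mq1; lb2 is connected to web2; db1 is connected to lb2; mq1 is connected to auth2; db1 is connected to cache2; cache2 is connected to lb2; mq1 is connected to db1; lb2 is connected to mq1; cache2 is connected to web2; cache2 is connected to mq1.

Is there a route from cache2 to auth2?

Explore from cache2.
Distance 1: reach db1, lb2, mq1, web2.
Distance 2: reach auth2, lb1.
Found auth2.

Yes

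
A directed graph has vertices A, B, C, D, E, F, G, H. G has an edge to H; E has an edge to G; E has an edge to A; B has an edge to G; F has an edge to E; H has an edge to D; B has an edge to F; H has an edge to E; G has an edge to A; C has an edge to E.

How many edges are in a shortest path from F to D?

Distance 0: F.
Distance 1: E.
Distance 2: A, G.
Distance 3: H.
Distance 4: D — contains D.

4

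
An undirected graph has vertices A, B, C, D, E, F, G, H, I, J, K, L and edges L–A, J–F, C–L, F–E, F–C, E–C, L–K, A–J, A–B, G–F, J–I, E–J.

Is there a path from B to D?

Explore from B.
Distance 1: reach A.
Distance 2: reach J, L.
Distance 3: reach C, E, F, I, K.
Distance 4: reach G.
The search is exhausted without reaching D; it lies in a different component.

No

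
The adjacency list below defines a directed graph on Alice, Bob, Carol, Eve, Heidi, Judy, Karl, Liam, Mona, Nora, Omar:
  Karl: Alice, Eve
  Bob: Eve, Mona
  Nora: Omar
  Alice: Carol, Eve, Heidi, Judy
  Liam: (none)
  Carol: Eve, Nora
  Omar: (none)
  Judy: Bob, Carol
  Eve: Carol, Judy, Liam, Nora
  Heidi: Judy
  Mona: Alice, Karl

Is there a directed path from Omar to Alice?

Omar has no outgoing edges, so nothing is reachable from it.

No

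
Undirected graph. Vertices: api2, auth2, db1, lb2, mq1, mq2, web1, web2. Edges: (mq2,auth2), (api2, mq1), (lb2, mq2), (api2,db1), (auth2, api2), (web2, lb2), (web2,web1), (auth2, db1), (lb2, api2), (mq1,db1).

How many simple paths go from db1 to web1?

6

db1–api2–auth2–mq2–lb2–web2–web1
db1–api2–lb2–web2–web1
db1–auth2–api2–lb2–web2–web1
db1–auth2–mq2–lb2–web2–web1
db1–mq1–api2–auth2–mq2–lb2–web2–web1
db1–mq1–api2–lb2–web2–web1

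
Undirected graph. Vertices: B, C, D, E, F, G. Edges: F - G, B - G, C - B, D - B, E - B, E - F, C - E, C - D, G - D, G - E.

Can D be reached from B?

Yes

Explore from B.
Distance 1: reach C, D, E, G.
Found D.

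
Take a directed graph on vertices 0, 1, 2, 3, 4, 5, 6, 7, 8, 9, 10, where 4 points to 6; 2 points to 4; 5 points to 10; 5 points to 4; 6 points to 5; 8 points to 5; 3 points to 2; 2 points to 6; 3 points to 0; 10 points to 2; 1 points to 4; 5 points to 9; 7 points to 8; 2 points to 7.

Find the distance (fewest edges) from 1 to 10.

4

Distance 0: 1.
Distance 1: 4.
Distance 2: 6.
Distance 3: 5.
Distance 4: 9, 10 — contains 10.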